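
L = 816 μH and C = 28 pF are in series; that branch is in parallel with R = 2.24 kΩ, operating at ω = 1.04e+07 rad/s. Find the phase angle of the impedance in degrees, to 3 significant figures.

X_L = ωL = 8490 Ω
X_C = 1/(ωC) = 3430 Ω
Branch 1: Z₁ = R = 2240 Ω
Branch 2 (series LC): Z₂ = j(X_L − X_C) = j5050 Ω
Parallel: Z = Z₁Z₂/(Z₁+Z₂), |Z| = 2050 Ω, ∠Z = 23.9°

23.9°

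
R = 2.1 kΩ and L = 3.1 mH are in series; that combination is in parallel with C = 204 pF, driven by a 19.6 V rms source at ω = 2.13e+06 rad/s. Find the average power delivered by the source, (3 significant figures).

16.8 mW

X_L = ωL = 6600 Ω
X_C = 1/(ωC) = 2300 Ω
Branch 1 (R+jX_L): Z₁ = 2100 + j6600 Ω, |Z₁| = 6930 Ω
Branch 2 (−jX_C): Z₂ = −j2300 Ω
Parallel: Z = Z₁Z₂/(Z₁+Z₂), |Z| = 3330 Ω, ∠Z = -81.6°
I = V/|Z| = 5.88 mA
P = VI cos φ = 19.6 × 0.00588 × cos(-81.6°) = 16.8 mW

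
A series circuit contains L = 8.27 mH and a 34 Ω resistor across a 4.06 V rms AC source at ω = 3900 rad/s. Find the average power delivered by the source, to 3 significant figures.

255 mW

X_L = ωL = 32.3 Ω
Z = 34.0 + j32.3 Ω
|Z| = √(34.0² + 32.3²) = 46.9 Ω
∠Z = arctan(32.3/34.0) = 43.5°
I = V/|Z| = 86.6 mA
P = VI cos φ = 4.06 × 0.0866 × cos(43.5°) = 255 mW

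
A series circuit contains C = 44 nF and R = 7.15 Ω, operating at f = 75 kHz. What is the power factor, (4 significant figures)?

ω = 2πf = 471200 rad/s
X_C = 1/(ωC) = 48.23 Ω
Z = 7.150 − j48.23 Ω
|Z| = √(7.150² + 48.23²) = 48.76 Ω
∠Z = arctan(-48.23/7.150) = -81.57°
cos φ = cos(-81.57°) = 0.1466

0.1466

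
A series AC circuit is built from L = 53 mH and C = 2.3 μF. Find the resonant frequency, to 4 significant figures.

ω₀ = 1/√(LC) = 1/√(0.053 × 2.3e-06) = 2864 rad/s
f₀ = ω₀/(2π) = 455.8 Hz

455.8 Hz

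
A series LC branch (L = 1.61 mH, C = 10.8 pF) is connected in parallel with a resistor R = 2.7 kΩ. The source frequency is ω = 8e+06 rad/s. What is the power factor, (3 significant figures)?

X_L = ωL = 12900 Ω
X_C = 1/(ωC) = 11600 Ω
Branch 1: Z₁ = R = 2700 Ω
Branch 2 (series LC): Z₂ = j(X_L − X_C) = j1310 Ω
Parallel: Z = Z₁Z₂/(Z₁+Z₂), |Z| = 1180 Ω, ∠Z = 64.2°
cos φ = cos(64.2°) = 0.435

0.435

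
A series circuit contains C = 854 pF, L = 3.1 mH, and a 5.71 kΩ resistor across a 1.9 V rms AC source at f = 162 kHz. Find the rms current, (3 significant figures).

314 μA

ω = 2πf = 1.018e+06 rad/s
X_L = ωL = 3160 Ω
X_C = 1/(ωC) = 1150 Ω
Net reactance X = X_L − X_C = 2010 Ω
Z = 5710 + j2010 Ω
|Z| = √(5710² + 2010²) = 6050 Ω
I = V/|Z| = 1.9/6050 = 314 μA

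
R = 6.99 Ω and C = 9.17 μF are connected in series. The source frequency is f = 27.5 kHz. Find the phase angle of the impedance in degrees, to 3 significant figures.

-5.16°

ω = 2πf = 172800 rad/s
X_C = 1/(ωC) = 0.631 Ω
Z = 6.99 − j0.631 Ω
|Z| = √(6.99² + 0.631²) = 7.02 Ω
∠Z = arctan(-0.631/6.99) = -5.16°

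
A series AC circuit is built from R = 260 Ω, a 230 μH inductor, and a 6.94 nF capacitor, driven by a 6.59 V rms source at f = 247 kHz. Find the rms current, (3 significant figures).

17.8 mA

ω = 2πf = 1.552e+06 rad/s
X_L = ωL = 357 Ω
X_C = 1/(ωC) = 92.8 Ω
Net reactance X = X_L − X_C = 264 Ω
Z = 260 + j264 Ω
|Z| = √(260² + 264²) = 371 Ω
I = V/|Z| = 6.59/371 = 17.8 mA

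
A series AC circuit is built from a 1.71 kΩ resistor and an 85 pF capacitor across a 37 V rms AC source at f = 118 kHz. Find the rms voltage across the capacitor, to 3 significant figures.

ω = 2πf = 741400 rad/s
X_C = 1/(ωC) = 15900 Ω
Z = 1710 − j15900 Ω
|Z| = √(1710² + 15900²) = 16000 Ω
I = V/|Z| = 2.32 mA
V_C = I·|Z_C| = 0.00232 × 15900 = 36.8 V

36.8 V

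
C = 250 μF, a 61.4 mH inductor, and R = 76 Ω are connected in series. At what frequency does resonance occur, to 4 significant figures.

40.62 Hz

ω₀ = 1/√(LC) = 1/√(0.0614 × 0.00025) = 255.2 rad/s
f₀ = ω₀/(2π) = 40.62 Hz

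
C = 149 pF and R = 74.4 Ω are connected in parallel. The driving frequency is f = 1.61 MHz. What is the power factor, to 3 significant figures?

ω = 2πf = 1.012e+07 rad/s
X_C = 1/(ωC) = 663 Ω
Parallel: admittances add. Y = 1/R + jωC
Y = (0.0134 + j0.00151) S
|Y| = 0.0135 S → |Z| = 1/|Y| = 73.9 Ω, ∠Z = −∠Y = -6.40°
cos φ = cos(-6.40°) = 0.994

0.994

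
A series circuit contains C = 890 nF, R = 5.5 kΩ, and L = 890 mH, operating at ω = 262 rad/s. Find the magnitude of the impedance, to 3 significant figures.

6830 Ω

X_L = ωL = 233 Ω
X_C = 1/(ωC) = 4290 Ω
Net reactance X = X_L − X_C = -4060 Ω
Z = 5500 − j4060 Ω
|Z| = √(5500² + 4060²) = 6830 Ω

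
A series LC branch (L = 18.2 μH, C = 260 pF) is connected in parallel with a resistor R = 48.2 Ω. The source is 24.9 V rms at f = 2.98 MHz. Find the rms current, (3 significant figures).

548 mA

ω = 2πf = 1.872e+07 rad/s
X_L = ωL = 341 Ω
X_C = 1/(ωC) = 205 Ω
Branch 1: Z₁ = R = 48.2 Ω
Branch 2 (series LC): Z₂ = j(X_L − X_C) = j135 Ω
Parallel: Z = Z₁Z₂/(Z₁+Z₂), |Z| = 45.4 Ω, ∠Z = 19.6°
I = V/|Z| = 24.9/45.4 = 548 mA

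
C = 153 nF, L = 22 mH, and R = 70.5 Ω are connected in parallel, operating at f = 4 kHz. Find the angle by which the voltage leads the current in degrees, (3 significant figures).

-8.17°

ω = 2πf = 25130 rad/s
X_L = ωL = 553 Ω
X_C = 1/(ωC) = 260 Ω
Parallel: admittances add. Y = 1/R + 1/(jωL) + jωC
Y = (0.0142 + j0.00204) S
|Y| = 0.0143 S → |Z| = 1/|Y| = 69.8 Ω, ∠Z = −∠Y = -8.17°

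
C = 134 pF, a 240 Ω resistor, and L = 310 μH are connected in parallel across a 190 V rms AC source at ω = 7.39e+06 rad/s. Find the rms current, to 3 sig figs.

X_L = ωL = 2290 Ω
X_C = 1/(ωC) = 1010 Ω
Parallel: admittances add. Y = 1/R + 1/(jωL) + jωC
Y = (0.00417 + j0.000554) S
|Y| = 0.00420 S → |Z| = 1/|Y| = 238 Ω, ∠Z = −∠Y = -7.57°
I = V/|Z| = 190/238 = 799 mA

799 mA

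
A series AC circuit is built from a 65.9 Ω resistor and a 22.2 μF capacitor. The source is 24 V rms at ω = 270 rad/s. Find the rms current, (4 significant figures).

133.8 mA

X_C = 1/(ωC) = 166.8 Ω
Z = 65.90 − j166.8 Ω
|Z| = √(65.90² + 166.8²) = 179.4 Ω
I = V/|Z| = 24/179.4 = 133.8 mA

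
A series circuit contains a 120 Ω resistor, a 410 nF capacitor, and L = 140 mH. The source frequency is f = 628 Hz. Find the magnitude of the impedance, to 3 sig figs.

ω = 2πf = 3946 rad/s
X_L = ωL = 552 Ω
X_C = 1/(ωC) = 618 Ω
Net reactance X = X_L − X_C = -65.7 Ω
Z = 120 − j65.7 Ω
|Z| = √(120² + 65.7²) = 137 Ω

137 Ω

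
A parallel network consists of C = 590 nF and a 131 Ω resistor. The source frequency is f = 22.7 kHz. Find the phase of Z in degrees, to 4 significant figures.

-84.82°

ω = 2πf = 142600 rad/s
X_C = 1/(ωC) = 11.88 Ω
Parallel: admittances add. Y = 1/R + jωC
Y = (0.007634 + j0.08415) S
|Y| = 0.08450 S → |Z| = 1/|Y| = 11.83 Ω, ∠Z = −∠Y = -84.82°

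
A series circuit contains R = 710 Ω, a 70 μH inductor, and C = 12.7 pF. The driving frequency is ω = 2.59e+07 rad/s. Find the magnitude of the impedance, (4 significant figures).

X_L = ωL = 1813 Ω
X_C = 1/(ωC) = 3040 Ω
Net reactance X = X_L − X_C = -1227 Ω
Z = 710.0 − j1227 Ω
|Z| = √(710.0² + 1227²) = 1418 Ω

1418 Ω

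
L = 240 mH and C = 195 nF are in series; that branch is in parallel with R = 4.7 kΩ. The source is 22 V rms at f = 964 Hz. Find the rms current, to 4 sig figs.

36.54 mA

ω = 2πf = 6057 rad/s
X_L = ωL = 1454 Ω
X_C = 1/(ωC) = 846.7 Ω
Branch 1: Z₁ = R = 4700 Ω
Branch 2 (series LC): Z₂ = j(X_L − X_C) = j607.0 Ω
Parallel: Z = Z₁Z₂/(Z₁+Z₂), |Z| = 602.0 Ω, ∠Z = 82.64°
I = V/|Z| = 22/602.0 = 36.54 mA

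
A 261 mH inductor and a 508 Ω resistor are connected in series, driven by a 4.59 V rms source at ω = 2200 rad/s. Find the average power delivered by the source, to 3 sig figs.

18.2 mW

X_L = ωL = 574 Ω
Z = 508 + j574 Ω
|Z| = √(508² + 574²) = 767 Ω
∠Z = arctan(574/508) = 48.5°
I = V/|Z| = 5.99 mA
P = VI cos φ = 4.59 × 0.00599 × cos(48.5°) = 18.2 mW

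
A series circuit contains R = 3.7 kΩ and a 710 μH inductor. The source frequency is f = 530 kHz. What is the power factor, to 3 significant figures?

ω = 2πf = 3.33e+06 rad/s
X_L = ωL = 2360 Ω
Z = 3700 + j2360 Ω
|Z| = √(3700² + 2360²) = 4390 Ω
∠Z = arctan(2360/3700) = 32.6°
cos φ = cos(32.6°) = 0.843

0.843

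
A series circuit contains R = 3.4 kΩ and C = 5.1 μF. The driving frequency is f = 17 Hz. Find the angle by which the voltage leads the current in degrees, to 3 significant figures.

ω = 2πf = 106.8 rad/s
X_C = 1/(ωC) = 1840 Ω
Z = 3400 − j1840 Ω
|Z| = √(3400² + 1840²) = 3860 Ω
∠Z = arctan(-1840/3400) = -28.4°

-28.4°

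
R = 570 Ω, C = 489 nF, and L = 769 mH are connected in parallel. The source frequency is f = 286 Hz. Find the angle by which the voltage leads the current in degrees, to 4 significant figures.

ω = 2πf = 1797 rad/s
X_L = ωL = 1382 Ω
X_C = 1/(ωC) = 1138 Ω
Parallel: admittances add. Y = 1/R + 1/(jωL) + jωC
Y = (0.001754 + j0.0001551) S
|Y| = 0.001761 S → |Z| = 1/|Y| = 567.8 Ω, ∠Z = −∠Y = -5.052°

-5.052°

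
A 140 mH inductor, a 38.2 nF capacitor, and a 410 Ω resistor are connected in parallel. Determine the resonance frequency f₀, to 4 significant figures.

2.176 kHz

ω₀ = 1/√(LC) = 1/√(0.14 × 3.82e-08) = 13670 rad/s
f₀ = ω₀/(2π) = 2.176 kHz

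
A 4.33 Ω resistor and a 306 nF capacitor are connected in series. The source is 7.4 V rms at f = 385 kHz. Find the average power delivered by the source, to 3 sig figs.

11.5 W

ω = 2πf = 2.419e+06 rad/s
X_C = 1/(ωC) = 1.35 Ω
Z = 4.33 − j1.35 Ω
|Z| = √(4.33² + 1.35²) = 4.54 Ω
∠Z = arctan(-1.35/4.33) = -17.3°
I = V/|Z| = 1.63 A
P = VI cos φ = 7.4 × 1.63 × cos(-17.3°) = 11.5 W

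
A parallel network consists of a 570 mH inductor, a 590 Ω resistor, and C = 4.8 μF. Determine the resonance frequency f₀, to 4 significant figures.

ω₀ = 1/√(LC) = 1/√(0.57 × 4.8e-06) = 604.6 rad/s
f₀ = ω₀/(2π) = 96.22 Hz

96.22 Hz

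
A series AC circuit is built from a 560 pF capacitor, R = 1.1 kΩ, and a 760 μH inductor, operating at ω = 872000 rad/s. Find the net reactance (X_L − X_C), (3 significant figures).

-1390 Ω

X_L = ωL = 663 Ω
X_C = 1/(ωC) = 2050 Ω
X = 663 − 2050 = -1390 Ω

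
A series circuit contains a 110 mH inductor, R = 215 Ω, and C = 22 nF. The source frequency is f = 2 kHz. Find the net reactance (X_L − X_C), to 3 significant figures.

ω = 2πf = 12570 rad/s
X_L = ωL = 1380 Ω
X_C = 1/(ωC) = 3620 Ω
X = 1380 − 3620 = -2230 Ω

-2230 Ω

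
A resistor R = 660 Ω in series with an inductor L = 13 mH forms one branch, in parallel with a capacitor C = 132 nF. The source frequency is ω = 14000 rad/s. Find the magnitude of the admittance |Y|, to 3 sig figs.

2.03 mS

X_L = ωL = 182 Ω
X_C = 1/(ωC) = 541 Ω
Branch 1 (R+jX_L): Z₁ = 660 + j182 Ω, |Z₁| = 685 Ω
Branch 2 (−jX_C): Z₂ = −j541 Ω
Parallel: Z = Z₁Z₂/(Z₁+Z₂), |Z| = 493 Ω, ∠Z = -46.0°
|Y| = 1/|Z| = 2.03 mS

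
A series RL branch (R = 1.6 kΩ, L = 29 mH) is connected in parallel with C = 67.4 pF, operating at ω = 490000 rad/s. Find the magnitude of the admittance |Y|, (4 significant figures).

X_L = ωL = 14210 Ω
X_C = 1/(ωC) = 30280 Ω
Branch 1 (R+jX_L): Z₁ = 1600 + j14210 Ω, |Z₁| = 14300 Ω
Branch 2 (−jX_C): Z₂ = −j30280 Ω
Parallel: Z = Z₁Z₂/(Z₁+Z₂), |Z| = 26810 Ω, ∠Z = 77.89°
|Y| = 1/|Z| = 37.30 μS

37.30 μS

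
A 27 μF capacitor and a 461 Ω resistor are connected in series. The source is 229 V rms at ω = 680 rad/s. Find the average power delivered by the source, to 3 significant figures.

X_C = 1/(ωC) = 54.5 Ω
Z = 461 − j54.5 Ω
|Z| = √(461² + 54.5²) = 464 Ω
∠Z = arctan(-54.5/461) = -6.74°
I = V/|Z| = 493 mA
P = VI cos φ = 229 × 0.493 × cos(-6.74°) = 112 W

112 W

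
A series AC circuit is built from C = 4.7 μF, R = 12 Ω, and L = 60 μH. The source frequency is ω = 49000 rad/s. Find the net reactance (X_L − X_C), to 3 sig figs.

X_L = ωL = 2.94 Ω
X_C = 1/(ωC) = 4.34 Ω
X = 2.94 − 4.34 = -1.40 Ω

-1.40 Ω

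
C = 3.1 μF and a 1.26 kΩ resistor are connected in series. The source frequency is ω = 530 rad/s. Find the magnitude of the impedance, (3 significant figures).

X_C = 1/(ωC) = 609 Ω
Z = 1260 − j609 Ω
|Z| = √(1260² + 609²) = 1400 Ω

1400 Ω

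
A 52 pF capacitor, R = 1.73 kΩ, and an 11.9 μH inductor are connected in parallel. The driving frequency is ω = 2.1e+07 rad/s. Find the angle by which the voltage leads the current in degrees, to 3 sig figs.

78.8°

X_L = ωL = 250 Ω
X_C = 1/(ωC) = 916 Ω
Parallel: admittances add. Y = 1/R + 1/(jωL) + jωC
Y = (0.000578 − j0.00291) S
|Y| = 0.00297 S → |Z| = 1/|Y| = 337 Ω, ∠Z = −∠Y = 78.8°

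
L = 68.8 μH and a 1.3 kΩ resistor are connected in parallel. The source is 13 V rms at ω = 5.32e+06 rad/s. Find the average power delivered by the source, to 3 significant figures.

X_L = ωL = 366 Ω
Parallel: admittances add. Y = 1/R + 1/(jωL)
Y = (0.000769 − j0.00273) S
|Y| = 0.00284 S → |Z| = 1/|Y| = 352 Ω, ∠Z = −∠Y = 74.3°
I = V/|Z| = 36.9 mA
P = VI cos φ = 13 × 0.0369 × cos(74.3°) = 130 mW

130 mW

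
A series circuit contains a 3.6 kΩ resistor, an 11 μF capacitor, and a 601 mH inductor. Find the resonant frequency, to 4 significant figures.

61.90 Hz

ω₀ = 1/√(LC) = 1/√(0.601 × 1.1e-05) = 388.9 rad/s
f₀ = ω₀/(2π) = 61.90 Hz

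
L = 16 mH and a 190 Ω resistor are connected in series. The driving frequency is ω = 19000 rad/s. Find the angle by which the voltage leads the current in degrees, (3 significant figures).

X_L = ωL = 304 Ω
Z = 190 + j304 Ω
|Z| = √(190² + 304²) = 358 Ω
∠Z = arctan(304/190) = 58.0°

58.0°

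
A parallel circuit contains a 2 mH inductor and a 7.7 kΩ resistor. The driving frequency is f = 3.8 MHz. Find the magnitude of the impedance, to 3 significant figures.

7600 Ω

ω = 2πf = 2.388e+07 rad/s
X_L = ωL = 47800 Ω
Parallel: admittances add. Y = 1/R + 1/(jωL)
Y = (0.000130 − j2.09e-05) S
|Y| = 0.000132 S → |Z| = 1/|Y| = 7600 Ω, ∠Z = −∠Y = 9.16°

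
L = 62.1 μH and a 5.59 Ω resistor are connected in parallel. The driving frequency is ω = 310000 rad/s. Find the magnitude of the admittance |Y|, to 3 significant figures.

X_L = ωL = 19.3 Ω
Parallel: admittances add. Y = 1/R + 1/(jωL)
Y = (0.179 − j0.0519) S
|Y| = 0.186 S → |Z| = 1/|Y| = 5.37 Ω, ∠Z = −∠Y = 16.2°

186 mS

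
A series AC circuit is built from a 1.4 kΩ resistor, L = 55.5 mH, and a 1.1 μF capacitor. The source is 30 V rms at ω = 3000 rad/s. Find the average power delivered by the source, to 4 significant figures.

636.8 mW

X_L = ωL = 166.5 Ω
X_C = 1/(ωC) = 303.0 Ω
Net reactance X = X_L − X_C = -136.5 Ω
Z = 1400 − j136.5 Ω
|Z| = √(1400² + 136.5²) = 1407 Ω
∠Z = arctan(-136.5/1400) = -5.570°
I = V/|Z| = 21.33 mA
P = VI cos φ = 30 × 0.02133 × cos(-5.570°) = 636.8 mW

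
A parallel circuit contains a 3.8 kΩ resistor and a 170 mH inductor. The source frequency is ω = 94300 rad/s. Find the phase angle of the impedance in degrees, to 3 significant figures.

X_L = ωL = 16000 Ω
Parallel: admittances add. Y = 1/R + 1/(jωL)
Y = (0.000263 − j6.24e-05) S
|Y| = 0.000270 S → |Z| = 1/|Y| = 3700 Ω, ∠Z = −∠Y = 13.3°

13.3°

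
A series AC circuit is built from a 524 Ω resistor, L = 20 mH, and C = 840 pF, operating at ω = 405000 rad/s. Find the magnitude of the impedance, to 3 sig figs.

X_L = ωL = 8100 Ω
X_C = 1/(ωC) = 2940 Ω
Net reactance X = X_L − X_C = 5160 Ω
Z = 524 + j5160 Ω
|Z| = √(524² + 5160²) = 5190 Ω

5190 Ω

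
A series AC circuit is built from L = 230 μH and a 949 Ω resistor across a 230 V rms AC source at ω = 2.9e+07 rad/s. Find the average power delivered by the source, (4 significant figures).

1.106 W

X_L = ωL = 6670 Ω
Z = 949.0 + j6670 Ω
|Z| = √(949.0² + 6670²) = 6737 Ω
∠Z = arctan(6670/949.0) = 81.90°
I = V/|Z| = 34.14 mA
P = VI cos φ = 230 × 0.03414 × cos(81.90°) = 1.106 W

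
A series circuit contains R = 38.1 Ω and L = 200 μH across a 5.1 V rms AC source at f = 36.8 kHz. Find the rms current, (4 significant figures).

ω = 2πf = 231200 rad/s
X_L = ωL = 46.24 Ω
Z = 38.10 + j46.24 Ω
|Z| = √(38.10² + 46.24²) = 59.92 Ω
I = V/|Z| = 5.1/59.92 = 85.12 mA

85.12 mA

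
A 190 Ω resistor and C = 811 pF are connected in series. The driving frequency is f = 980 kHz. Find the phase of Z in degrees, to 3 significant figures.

ω = 2πf = 6.158e+06 rad/s
X_C = 1/(ωC) = 200 Ω
Z = 190 − j200 Ω
|Z| = √(190² + 200²) = 276 Ω
∠Z = arctan(-200/190) = -46.5°

-46.5°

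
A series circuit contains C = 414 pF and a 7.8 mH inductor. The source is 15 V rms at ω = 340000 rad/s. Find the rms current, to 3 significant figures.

3.37 mA

X_L = ωL = 2650 Ω
X_C = 1/(ωC) = 7100 Ω
Net reactance X = X_L − X_C = -4450 Ω
Z = − j4450 Ω
|Z| = √(0² + 4450²) = 4450 Ω
I = V/|Z| = 15/4450 = 3.37 mA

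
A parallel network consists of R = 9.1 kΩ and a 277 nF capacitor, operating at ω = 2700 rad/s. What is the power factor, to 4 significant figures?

0.1454

X_C = 1/(ωC) = 1337 Ω
Parallel: admittances add. Y = 1/R + jωC
Y = (0.0001099 + j0.0007479) S
|Y| = 0.0007559 S → |Z| = 1/|Y| = 1323 Ω, ∠Z = −∠Y = -81.64°
cos φ = cos(-81.64°) = 0.1454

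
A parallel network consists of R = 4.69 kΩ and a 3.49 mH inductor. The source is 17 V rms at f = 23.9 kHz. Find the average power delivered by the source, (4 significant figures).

61.62 mW

ω = 2πf = 150200 rad/s
X_L = ωL = 524.1 Ω
Parallel: admittances add. Y = 1/R + 1/(jωL)
Y = (0.0002132 − j0.001908) S
|Y| = 0.001920 S → |Z| = 1/|Y| = 520.8 Ω, ∠Z = −∠Y = 83.62°
I = V/|Z| = 32.64 mA
P = VI cos φ = 17 × 0.03264 × cos(83.62°) = 61.62 mW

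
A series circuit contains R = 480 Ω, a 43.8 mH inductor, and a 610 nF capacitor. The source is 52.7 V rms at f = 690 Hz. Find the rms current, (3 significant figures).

ω = 2πf = 4335 rad/s
X_L = ωL = 190 Ω
X_C = 1/(ωC) = 378 Ω
Net reactance X = X_L − X_C = -188 Ω
Z = 480 − j188 Ω
|Z| = √(480² + 188²) = 516 Ω
I = V/|Z| = 52.7/516 = 102 mA

102 mA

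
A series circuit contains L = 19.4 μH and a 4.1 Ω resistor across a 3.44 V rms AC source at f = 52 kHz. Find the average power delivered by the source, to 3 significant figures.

ω = 2πf = 326700 rad/s
X_L = ωL = 6.34 Ω
Z = 4.10 + j6.34 Ω
|Z| = √(4.10² + 6.34²) = 7.55 Ω
∠Z = arctan(6.34/4.10) = 57.1°
I = V/|Z| = 456 mA
P = VI cos φ = 3.44 × 0.456 × cos(57.1°) = 851 mW

851 mW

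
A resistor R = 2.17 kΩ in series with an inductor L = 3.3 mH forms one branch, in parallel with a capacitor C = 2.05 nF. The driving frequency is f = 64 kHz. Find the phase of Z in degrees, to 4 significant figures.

-61.56°

ω = 2πf = 402100 rad/s
X_L = ωL = 1327 Ω
X_C = 1/(ωC) = 1213 Ω
Branch 1 (R+jX_L): Z₁ = 2170 + j1327 Ω, |Z₁| = 2544 Ω
Branch 2 (−jX_C): Z₂ = −j1213 Ω
Parallel: Z = Z₁Z₂/(Z₁+Z₂), |Z| = 1420 Ω, ∠Z = -61.56°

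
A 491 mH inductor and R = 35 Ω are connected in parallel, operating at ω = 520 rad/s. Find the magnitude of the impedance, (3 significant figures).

X_L = ωL = 255 Ω
Parallel: admittances add. Y = 1/R + 1/(jωL)
Y = (0.0286 − j0.00392) S
|Y| = 0.0288 S → |Z| = 1/|Y| = 34.7 Ω, ∠Z = −∠Y = 7.81°

34.7 Ω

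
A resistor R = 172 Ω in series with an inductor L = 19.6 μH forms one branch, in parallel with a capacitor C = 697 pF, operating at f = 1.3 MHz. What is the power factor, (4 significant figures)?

ω = 2πf = 8.168e+06 rad/s
X_L = ωL = 160.1 Ω
X_C = 1/(ωC) = 175.6 Ω
Branch 1 (R+jX_L): Z₁ = 172.0 + j160.1 Ω, |Z₁| = 235.0 Ω
Branch 2 (−jX_C): Z₂ = −j175.6 Ω
Parallel: Z = Z₁Z₂/(Z₁+Z₂), |Z| = 239.0 Ω, ∠Z = -41.89°
cos φ = cos(-41.89°) = 0.7445

0.7445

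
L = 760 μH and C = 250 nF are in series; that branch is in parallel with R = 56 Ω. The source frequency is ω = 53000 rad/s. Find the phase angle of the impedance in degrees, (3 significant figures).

-57.9°

X_L = ωL = 40.3 Ω
X_C = 1/(ωC) = 75.5 Ω
Branch 1: Z₁ = R = 56.0 Ω
Branch 2 (series LC): Z₂ = j(X_L − X_C) = −j35.2 Ω
Parallel: Z = Z₁Z₂/(Z₁+Z₂), |Z| = 29.8 Ω, ∠Z = -57.9°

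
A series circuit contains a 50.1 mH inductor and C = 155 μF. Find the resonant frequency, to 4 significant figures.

ω₀ = 1/√(LC) = 1/√(0.0501 × 0.000155) = 358.9 rad/s
f₀ = ω₀/(2π) = 57.11 Hz

57.11 Hz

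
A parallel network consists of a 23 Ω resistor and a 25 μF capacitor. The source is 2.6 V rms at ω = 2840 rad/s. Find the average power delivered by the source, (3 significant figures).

X_C = 1/(ωC) = 14.1 Ω
Parallel: admittances add. Y = 1/R + jωC
Y = (0.0435 + j0.0710) S
|Y| = 0.0833 S → |Z| = 1/|Y| = 12.0 Ω, ∠Z = −∠Y = -58.5°
I = V/|Z| = 216 mA
P = VI cos φ = 2.6 × 0.216 × cos(-58.5°) = 294 mW

294 mW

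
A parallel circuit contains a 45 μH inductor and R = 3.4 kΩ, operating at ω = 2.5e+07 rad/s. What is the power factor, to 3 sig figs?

X_L = ωL = 1120 Ω
Parallel: admittances add. Y = 1/R + 1/(jωL)
Y = (0.000294 − j0.000889) S
|Y| = 0.000936 S → |Z| = 1/|Y| = 1070 Ω, ∠Z = −∠Y = 71.7°
cos φ = cos(71.7°) = 0.314

0.314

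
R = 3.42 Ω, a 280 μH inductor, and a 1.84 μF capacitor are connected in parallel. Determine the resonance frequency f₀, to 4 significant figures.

ω₀ = 1/√(LC) = 1/√(0.00028 × 1.84e-06) = 44060 rad/s
f₀ = ω₀/(2π) = 7.012 kHz

7.012 kHz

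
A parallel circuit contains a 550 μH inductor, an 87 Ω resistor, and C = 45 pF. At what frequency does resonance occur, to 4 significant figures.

1.012 MHz

ω₀ = 1/√(LC) = 1/√(0.00055 × 4.5e-11) = 6.356e+06 rad/s
f₀ = ω₀/(2π) = 1.012 MHz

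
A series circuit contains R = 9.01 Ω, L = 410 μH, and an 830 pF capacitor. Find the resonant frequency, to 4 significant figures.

ω₀ = 1/√(LC) = 1/√(0.00041 × 8.3e-10) = 1.714e+06 rad/s
f₀ = ω₀/(2π) = 272.8 kHz

272.8 kHz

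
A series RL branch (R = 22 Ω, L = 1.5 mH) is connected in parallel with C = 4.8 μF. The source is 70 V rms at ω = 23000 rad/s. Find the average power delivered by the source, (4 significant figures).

X_L = ωL = 34.50 Ω
X_C = 1/(ωC) = 9.058 Ω
Branch 1 (R+jX_L): Z₁ = 22.00 + j34.50 Ω, |Z₁| = 40.92 Ω
Branch 2 (−jX_C): Z₂ = −j9.058 Ω
Parallel: Z = Z₁Z₂/(Z₁+Z₂), |Z| = 11.02 Ω, ∠Z = -81.67°
I = V/|Z| = 6.353 A
P = VI cos φ = 70 × 6.353 × cos(-81.67°) = 64.39 W

64.39 W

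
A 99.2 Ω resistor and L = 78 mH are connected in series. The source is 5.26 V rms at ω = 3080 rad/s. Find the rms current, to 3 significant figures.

X_L = ωL = 240 Ω
Z = 99.2 + j240 Ω
|Z| = √(99.2² + 240²) = 260 Ω
I = V/|Z| = 5.26/260 = 20.2 mA

20.2 mA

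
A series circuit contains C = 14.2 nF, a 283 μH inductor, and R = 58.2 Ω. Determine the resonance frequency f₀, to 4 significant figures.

ω₀ = 1/√(LC) = 1/√(0.000283 × 1.42e-08) = 498800 rad/s
f₀ = ω₀/(2π) = 79.39 kHz

79.39 kHz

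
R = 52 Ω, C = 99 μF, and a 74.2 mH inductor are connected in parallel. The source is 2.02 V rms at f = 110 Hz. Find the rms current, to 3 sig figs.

106 mA

ω = 2πf = 691.2 rad/s
X_L = ωL = 51.3 Ω
X_C = 1/(ωC) = 14.6 Ω
Parallel: admittances add. Y = 1/R + 1/(jωL) + jωC
Y = (0.0192 + j0.0489) S
|Y| = 0.0526 S → |Z| = 1/|Y| = 19.0 Ω, ∠Z = −∠Y = -68.5°
I = V/|Z| = 2.02/19.0 = 106 mA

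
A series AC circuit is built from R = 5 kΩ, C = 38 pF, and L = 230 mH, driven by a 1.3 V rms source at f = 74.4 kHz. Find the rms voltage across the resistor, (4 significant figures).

ω = 2πf = 467500 rad/s
X_L = ωL = 107500 Ω
X_C = 1/(ωC) = 56290 Ω
Net reactance X = X_L − X_C = 51220 Ω
Z = 5000 + j51220 Ω
|Z| = √(5000² + 51220²) = 51470 Ω
I = V/|Z| = 25.26 μA
V_R = I·|Z_R| = 2.526e-05 × 5000 = 0.1263 V

0.1263 V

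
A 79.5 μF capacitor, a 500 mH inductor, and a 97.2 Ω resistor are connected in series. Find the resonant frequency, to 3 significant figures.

ω₀ = 1/√(LC) = 1/√(0.5 × 7.95e-05) = 158.6 rad/s
f₀ = ω₀/(2π) = 25.2 Hz

25.2 Hz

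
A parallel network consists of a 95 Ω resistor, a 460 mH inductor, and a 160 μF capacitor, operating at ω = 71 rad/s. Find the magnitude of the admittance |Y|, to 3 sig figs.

X_L = ωL = 32.7 Ω
X_C = 1/(ωC) = 88.0 Ω
Parallel: admittances add. Y = 1/R + 1/(jωL) + jωC
Y = (0.0105 − j0.0193) S
|Y| = 0.0219 S → |Z| = 1/|Y| = 45.6 Ω, ∠Z = −∠Y = 61.3°

21.9 mS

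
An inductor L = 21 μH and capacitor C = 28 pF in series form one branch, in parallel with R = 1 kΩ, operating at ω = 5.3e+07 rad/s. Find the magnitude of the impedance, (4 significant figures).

X_L = ωL = 1113 Ω
X_C = 1/(ωC) = 673.9 Ω
Branch 1: Z₁ = R = 1000 Ω
Branch 2 (series LC): Z₂ = j(X_L − X_C) = j439.1 Ω
Parallel: Z = Z₁Z₂/(Z₁+Z₂), |Z| = 402.1 Ω, ∠Z = 66.29°

402.1 Ω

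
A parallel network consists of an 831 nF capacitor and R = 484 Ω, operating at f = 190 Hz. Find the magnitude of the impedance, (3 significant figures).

ω = 2πf = 1194 rad/s
X_C = 1/(ωC) = 1010 Ω
Parallel: admittances add. Y = 1/R + jωC
Y = (0.00207 + j0.000992) S
|Y| = 0.00229 S → |Z| = 1/|Y| = 436 Ω, ∠Z = −∠Y = -25.6°

436 Ω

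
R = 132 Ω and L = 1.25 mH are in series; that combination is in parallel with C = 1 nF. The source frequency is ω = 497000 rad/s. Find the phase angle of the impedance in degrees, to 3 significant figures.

X_L = ωL = 621 Ω
X_C = 1/(ωC) = 2010 Ω
Branch 1 (R+jX_L): Z₁ = 132 + j621 Ω, |Z₁| = 635 Ω
Branch 2 (−jX_C): Z₂ = −j2010 Ω
Parallel: Z = Z₁Z₂/(Z₁+Z₂), |Z| = 915 Ω, ∠Z = 72.6°

72.6°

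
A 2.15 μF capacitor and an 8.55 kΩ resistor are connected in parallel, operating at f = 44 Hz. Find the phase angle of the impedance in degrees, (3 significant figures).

ω = 2πf = 276.5 rad/s
X_C = 1/(ωC) = 1680 Ω
Parallel: admittances add. Y = 1/R + jωC
Y = (0.000117 + j0.000594) S
|Y| = 0.000606 S → |Z| = 1/|Y| = 1650 Ω, ∠Z = −∠Y = -78.9°

-78.9°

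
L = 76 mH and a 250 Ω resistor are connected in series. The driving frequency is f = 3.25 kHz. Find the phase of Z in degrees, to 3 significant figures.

80.8°

ω = 2πf = 20420 rad/s
X_L = ωL = 1550 Ω
Z = 250 + j1550 Ω
|Z| = √(250² + 1550²) = 1570 Ω
∠Z = arctan(1550/250) = 80.8°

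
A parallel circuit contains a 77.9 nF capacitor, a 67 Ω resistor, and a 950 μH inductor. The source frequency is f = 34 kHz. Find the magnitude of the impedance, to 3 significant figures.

52.7 Ω

ω = 2πf = 213600 rad/s
X_L = ωL = 203 Ω
X_C = 1/(ωC) = 60.1 Ω
Parallel: admittances add. Y = 1/R + 1/(jωL) + jωC
Y = (0.0149 + j0.0117) S
|Y| = 0.0190 S → |Z| = 1/|Y| = 52.7 Ω, ∠Z = −∠Y = -38.1°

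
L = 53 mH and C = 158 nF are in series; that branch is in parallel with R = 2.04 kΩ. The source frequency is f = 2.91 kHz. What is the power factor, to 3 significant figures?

ω = 2πf = 18280 rad/s
X_L = ωL = 969 Ω
X_C = 1/(ωC) = 346 Ω
Branch 1: Z₁ = R = 2040 Ω
Branch 2 (series LC): Z₂ = j(X_L − X_C) = j623 Ω
Parallel: Z = Z₁Z₂/(Z₁+Z₂), |Z| = 596 Ω, ∠Z = 73.0°
cos φ = cos(73.0°) = 0.292

0.292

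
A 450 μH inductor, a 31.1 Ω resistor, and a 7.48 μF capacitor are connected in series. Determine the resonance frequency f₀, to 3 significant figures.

2.74 kHz

ω₀ = 1/√(LC) = 1/√(0.00045 × 7.48e-06) = 17240 rad/s
f₀ = ω₀/(2π) = 2.74 kHz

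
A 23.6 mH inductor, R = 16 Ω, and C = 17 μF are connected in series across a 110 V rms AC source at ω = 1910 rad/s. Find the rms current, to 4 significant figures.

5.129 A

X_L = ωL = 45.08 Ω
X_C = 1/(ωC) = 30.80 Ω
Net reactance X = X_L − X_C = 14.28 Ω
Z = 16.00 + j14.28 Ω
|Z| = √(16.00² + 14.28²) = 21.44 Ω
I = V/|Z| = 110/21.44 = 5.129 A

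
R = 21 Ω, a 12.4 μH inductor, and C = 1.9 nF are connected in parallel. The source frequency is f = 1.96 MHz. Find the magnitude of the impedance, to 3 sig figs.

19.8 Ω

ω = 2πf = 1.232e+07 rad/s
X_L = ωL = 153 Ω
X_C = 1/(ωC) = 42.7 Ω
Parallel: admittances add. Y = 1/R + 1/(jωL) + jωC
Y = (0.0476 + j0.0169) S
|Y| = 0.0505 S → |Z| = 1/|Y| = 19.8 Ω, ∠Z = −∠Y = -19.5°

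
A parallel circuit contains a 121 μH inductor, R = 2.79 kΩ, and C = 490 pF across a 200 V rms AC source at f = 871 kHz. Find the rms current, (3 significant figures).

245 mA

ω = 2πf = 5.473e+06 rad/s
X_L = ωL = 662 Ω
X_C = 1/(ωC) = 373 Ω
Parallel: admittances add. Y = 1/R + 1/(jωL) + jωC
Y = (0.000358 + j0.00117) S
|Y| = 0.00123 S → |Z| = 1/|Y| = 816 Ω, ∠Z = −∠Y = -73.0°
I = V/|Z| = 200/816 = 245 mA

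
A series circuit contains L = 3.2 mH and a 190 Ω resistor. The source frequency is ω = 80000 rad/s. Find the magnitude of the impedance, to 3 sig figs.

319 Ω

X_L = ωL = 256 Ω
Z = 190 + j256 Ω
|Z| = √(190² + 256²) = 319 Ω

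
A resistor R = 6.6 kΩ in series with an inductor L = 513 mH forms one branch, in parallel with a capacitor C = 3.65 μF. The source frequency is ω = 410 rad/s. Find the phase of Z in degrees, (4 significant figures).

-84.21°

X_L = ωL = 210.3 Ω
X_C = 1/(ωC) = 668.2 Ω
Branch 1 (R+jX_L): Z₁ = 6600 + j210.3 Ω, |Z₁| = 6603 Ω
Branch 2 (−jX_C): Z₂ = −j668.2 Ω
Parallel: Z = Z₁Z₂/(Z₁+Z₂), |Z| = 667.0 Ω, ∠Z = -84.21°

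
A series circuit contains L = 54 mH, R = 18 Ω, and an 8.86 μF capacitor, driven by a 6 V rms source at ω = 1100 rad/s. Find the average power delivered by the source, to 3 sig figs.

296 mW

X_L = ωL = 59.4 Ω
X_C = 1/(ωC) = 103 Ω
Net reactance X = X_L − X_C = -43.2 Ω
Z = 18.0 − j43.2 Ω
|Z| = √(18.0² + 43.2²) = 46.8 Ω
∠Z = arctan(-43.2/18.0) = -67.4°
I = V/|Z| = 128 mA
P = VI cos φ = 6 × 0.128 × cos(-67.4°) = 296 mW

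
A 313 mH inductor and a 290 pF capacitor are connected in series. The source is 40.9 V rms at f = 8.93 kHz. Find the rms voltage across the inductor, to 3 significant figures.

16.4 V

ω = 2πf = 56110 rad/s
X_L = ωL = 17600 Ω
X_C = 1/(ωC) = 61500 Ω
Net reactance X = X_L − X_C = -43900 Ω
Z = − j43900 Ω
|Z| = √(0² + 43900²) = 43900 Ω
I = V/|Z| = 932 μA
V_L = I·|Z_L| = 0.000932 × 17600 = 16.4 V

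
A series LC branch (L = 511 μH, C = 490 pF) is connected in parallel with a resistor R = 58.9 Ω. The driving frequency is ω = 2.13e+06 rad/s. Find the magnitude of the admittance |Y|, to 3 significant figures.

18.6 mS

X_L = ωL = 1090 Ω
X_C = 1/(ωC) = 958 Ω
Branch 1: Z₁ = R = 58.9 Ω
Branch 2 (series LC): Z₂ = j(X_L − X_C) = j130 Ω
Parallel: Z = Z₁Z₂/(Z₁+Z₂), |Z| = 53.7 Ω, ∠Z = 24.3°
|Y| = 1/|Z| = 18.6 mS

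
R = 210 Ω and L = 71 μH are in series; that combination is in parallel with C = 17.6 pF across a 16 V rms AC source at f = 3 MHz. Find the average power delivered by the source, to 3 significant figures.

ω = 2πf = 1.885e+07 rad/s
X_L = ωL = 1340 Ω
X_C = 1/(ωC) = 3010 Ω
Branch 1 (R+jX_L): Z₁ = 210 + j1340 Ω, |Z₁| = 1350 Ω
Branch 2 (−jX_C): Z₂ = −j3010 Ω
Parallel: Z = Z₁Z₂/(Z₁+Z₂), |Z| = 2420 Ω, ∠Z = 73.9°
I = V/|Z| = 6.62 mA
P = VI cos φ = 16 × 0.00662 × cos(73.9°) = 29.3 mW

29.3 mW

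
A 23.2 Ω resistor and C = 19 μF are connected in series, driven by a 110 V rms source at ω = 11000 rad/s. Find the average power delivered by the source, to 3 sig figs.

X_C = 1/(ωC) = 4.78 Ω
Z = 23.2 − j4.78 Ω
|Z| = √(23.2² + 4.78²) = 23.7 Ω
∠Z = arctan(-4.78/23.2) = -11.7°
I = V/|Z| = 4.64 A
P = VI cos φ = 110 × 4.64 × cos(-11.7°) = 500 W

500 W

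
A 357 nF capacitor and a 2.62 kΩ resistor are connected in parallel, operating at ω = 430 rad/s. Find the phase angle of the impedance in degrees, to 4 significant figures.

-21.91°

X_C = 1/(ωC) = 6514 Ω
Parallel: admittances add. Y = 1/R + jωC
Y = (0.0003817 + j0.0001535) S
|Y| = 0.0004114 S → |Z| = 1/|Y| = 2431 Ω, ∠Z = −∠Y = -21.91°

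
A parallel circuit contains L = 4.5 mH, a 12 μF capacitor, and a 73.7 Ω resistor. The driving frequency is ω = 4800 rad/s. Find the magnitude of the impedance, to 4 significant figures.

X_L = ωL = 21.60 Ω
X_C = 1/(ωC) = 17.36 Ω
Parallel: admittances add. Y = 1/R + 1/(jωL) + jωC
Y = (0.01357 + j0.01130) S
|Y| = 0.01766 S → |Z| = 1/|Y| = 56.62 Ω, ∠Z = −∠Y = -39.80°

56.62 Ω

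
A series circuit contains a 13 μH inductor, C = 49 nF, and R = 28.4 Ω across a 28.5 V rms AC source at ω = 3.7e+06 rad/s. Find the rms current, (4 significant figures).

556.8 mA

X_L = ωL = 48.10 Ω
X_C = 1/(ωC) = 5.516 Ω
Net reactance X = X_L − X_C = 42.58 Ω
Z = 28.40 + j42.58 Ω
|Z| = √(28.40² + 42.58²) = 51.19 Ω
I = V/|Z| = 28.5/51.19 = 556.8 mA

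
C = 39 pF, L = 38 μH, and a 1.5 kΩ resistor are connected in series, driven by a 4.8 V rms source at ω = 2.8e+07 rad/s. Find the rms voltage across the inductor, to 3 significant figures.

X_L = ωL = 1060 Ω
X_C = 1/(ωC) = 916 Ω
Net reactance X = X_L − X_C = 148 Ω
Z = 1500 + j148 Ω
|Z| = √(1500² + 148²) = 1510 Ω
I = V/|Z| = 3.18 mA
V_L = I·|Z_L| = 0.00318 × 1060 = 3.39 V

3.39 V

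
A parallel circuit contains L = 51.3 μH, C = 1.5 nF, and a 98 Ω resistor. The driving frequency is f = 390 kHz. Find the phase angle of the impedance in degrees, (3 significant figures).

ω = 2πf = 2.45e+06 rad/s
X_L = ωL = 126 Ω
X_C = 1/(ωC) = 272 Ω
Parallel: admittances add. Y = 1/R + 1/(jωL) + jωC
Y = (0.0102 − j0.00428) S
|Y| = 0.0111 S → |Z| = 1/|Y| = 90.4 Ω, ∠Z = −∠Y = 22.8°

22.8°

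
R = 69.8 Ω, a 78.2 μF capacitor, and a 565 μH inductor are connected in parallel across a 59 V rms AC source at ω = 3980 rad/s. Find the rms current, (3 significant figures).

7.92 A

X_L = ωL = 2.25 Ω
X_C = 1/(ωC) = 3.21 Ω
Parallel: admittances add. Y = 1/R + 1/(jωL) + jωC
Y = (0.0143 − j0.133) S
|Y| = 0.134 S → |Z| = 1/|Y| = 7.45 Ω, ∠Z = −∠Y = 83.9°
I = V/|Z| = 59/7.45 = 7.92 A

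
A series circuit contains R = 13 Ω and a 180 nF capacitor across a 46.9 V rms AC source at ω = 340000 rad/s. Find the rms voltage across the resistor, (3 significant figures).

X_C = 1/(ωC) = 16.3 Ω
Z = 13.0 − j16.3 Ω
|Z| = √(13.0² + 16.3²) = 20.9 Ω
I = V/|Z| = 2.25 A
V_R = I·|Z_R| = 2.25 × 13.0 = 29.2 V

29.2 V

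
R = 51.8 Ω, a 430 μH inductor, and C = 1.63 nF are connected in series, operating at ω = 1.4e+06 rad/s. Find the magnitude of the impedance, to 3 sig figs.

172 Ω

X_L = ωL = 602 Ω
X_C = 1/(ωC) = 438 Ω
Net reactance X = X_L − X_C = 164 Ω
Z = 51.8 + j164 Ω
|Z| = √(51.8² + 164²) = 172 Ω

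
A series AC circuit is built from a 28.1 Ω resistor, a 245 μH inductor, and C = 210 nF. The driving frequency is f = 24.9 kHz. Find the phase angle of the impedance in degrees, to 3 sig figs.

ω = 2πf = 156500 rad/s
X_L = ωL = 38.3 Ω
X_C = 1/(ωC) = 30.4 Ω
Net reactance X = X_L − X_C = 7.89 Ω
Z = 28.1 + j7.89 Ω
|Z| = √(28.1² + 7.89²) = 29.2 Ω
∠Z = arctan(7.89/28.1) = 15.7°

15.7°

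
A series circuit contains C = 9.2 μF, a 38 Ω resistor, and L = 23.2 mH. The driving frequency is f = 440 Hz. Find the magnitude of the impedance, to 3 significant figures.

ω = 2πf = 2765 rad/s
X_L = ωL = 64.1 Ω
X_C = 1/(ωC) = 39.3 Ω
Net reactance X = X_L − X_C = 24.8 Ω
Z = 38.0 + j24.8 Ω
|Z| = √(38.0² + 24.8²) = 45.4 Ω

45.4 Ω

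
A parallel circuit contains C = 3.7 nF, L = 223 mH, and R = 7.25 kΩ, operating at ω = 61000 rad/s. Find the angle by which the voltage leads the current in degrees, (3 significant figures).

-47.8°

X_L = ωL = 13600 Ω
X_C = 1/(ωC) = 4430 Ω
Parallel: admittances add. Y = 1/R + 1/(jωL) + jωC
Y = (0.000138 + j0.000152) S
|Y| = 0.000205 S → |Z| = 1/|Y| = 4870 Ω, ∠Z = −∠Y = -47.8°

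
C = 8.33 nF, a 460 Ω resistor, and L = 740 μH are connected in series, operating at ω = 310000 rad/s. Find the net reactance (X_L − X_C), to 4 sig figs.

-157.9 Ω

X_L = ωL = 229.4 Ω
X_C = 1/(ωC) = 387.3 Ω
X = 229.4 − 387.3 = -157.9 Ω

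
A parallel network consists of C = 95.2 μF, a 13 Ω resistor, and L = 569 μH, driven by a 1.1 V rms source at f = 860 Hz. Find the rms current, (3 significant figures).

ω = 2πf = 5404 rad/s
X_L = ωL = 3.07 Ω
X_C = 1/(ωC) = 1.94 Ω
Parallel: admittances add. Y = 1/R + 1/(jωL) + jωC
Y = (0.0769 + j0.189) S
|Y| = 0.204 S → |Z| = 1/|Y| = 4.90 Ω, ∠Z = −∠Y = -67.9°
I = V/|Z| = 1.1/4.90 = 225 mA

225 mA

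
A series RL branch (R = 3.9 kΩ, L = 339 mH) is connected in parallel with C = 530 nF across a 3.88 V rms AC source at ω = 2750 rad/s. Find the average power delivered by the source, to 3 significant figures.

X_L = ωL = 932 Ω
X_C = 1/(ωC) = 686 Ω
Branch 1 (R+jX_L): Z₁ = 3900 + j932 Ω, |Z₁| = 4010 Ω
Branch 2 (−jX_C): Z₂ = −j686 Ω
Parallel: Z = Z₁Z₂/(Z₁+Z₂), |Z| = 704 Ω, ∠Z = -80.2°
I = V/|Z| = 5.51 mA
P = VI cos φ = 3.88 × 0.00551 × cos(-80.2°) = 3.65 mW

3.65 mW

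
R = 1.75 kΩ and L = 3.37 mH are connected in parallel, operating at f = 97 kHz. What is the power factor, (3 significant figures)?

ω = 2πf = 609500 rad/s
X_L = ωL = 2050 Ω
Parallel: admittances add. Y = 1/R + 1/(jωL)
Y = (0.000571 − j0.000487) S
|Y| = 0.000751 S → |Z| = 1/|Y| = 1330 Ω, ∠Z = −∠Y = 40.4°
cos φ = cos(40.4°) = 0.761

0.761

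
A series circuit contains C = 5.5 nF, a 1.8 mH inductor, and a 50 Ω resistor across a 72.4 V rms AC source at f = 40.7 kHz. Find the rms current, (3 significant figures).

283 mA

ω = 2πf = 255700 rad/s
X_L = ωL = 460 Ω
X_C = 1/(ωC) = 711 Ω
Net reactance X = X_L − X_C = -251 Ω
Z = 50.0 − j251 Ω
|Z| = √(50.0² + 251²) = 256 Ω
I = V/|Z| = 72.4/256 = 283 mA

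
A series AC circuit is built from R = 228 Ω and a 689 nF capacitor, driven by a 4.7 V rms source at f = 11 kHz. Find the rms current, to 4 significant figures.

ω = 2πf = 69120 rad/s
X_C = 1/(ωC) = 21.00 Ω
Z = 228.0 − j21.00 Ω
|Z| = √(228.0² + 21.00²) = 229.0 Ω
I = V/|Z| = 4.7/229.0 = 20.53 mA

20.53 mA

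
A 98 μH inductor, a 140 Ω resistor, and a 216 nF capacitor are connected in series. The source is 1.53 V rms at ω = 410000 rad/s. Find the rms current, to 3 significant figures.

X_L = ωL = 40.2 Ω
X_C = 1/(ωC) = 11.3 Ω
Net reactance X = X_L − X_C = 28.9 Ω
Z = 140 + j28.9 Ω
|Z| = √(140² + 28.9²) = 143 Ω
I = V/|Z| = 1.53/143 = 10.7 mA

10.7 mA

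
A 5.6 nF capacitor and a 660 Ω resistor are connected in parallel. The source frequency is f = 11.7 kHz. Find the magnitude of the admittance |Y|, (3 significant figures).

1.57 mS

ω = 2πf = 73510 rad/s
X_C = 1/(ωC) = 2430 Ω
Parallel: admittances add. Y = 1/R + jωC
Y = (0.00152 + j0.000412) S
|Y| = 0.00157 S → |Z| = 1/|Y| = 637 Ω, ∠Z = −∠Y = -15.2°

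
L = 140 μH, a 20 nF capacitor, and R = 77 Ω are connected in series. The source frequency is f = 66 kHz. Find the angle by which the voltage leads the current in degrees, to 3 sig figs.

ω = 2πf = 414700 rad/s
X_L = ωL = 58.1 Ω
X_C = 1/(ωC) = 121 Ω
Net reactance X = X_L − X_C = -62.5 Ω
Z = 77.0 − j62.5 Ω
|Z| = √(77.0² + 62.5²) = 99.2 Ω
∠Z = arctan(-62.5/77.0) = -39.1°

-39.1°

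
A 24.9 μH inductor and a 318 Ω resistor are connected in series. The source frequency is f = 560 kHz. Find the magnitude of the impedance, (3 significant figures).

330 Ω

ω = 2πf = 3.519e+06 rad/s
X_L = ωL = 87.6 Ω
Z = 318 + j87.6 Ω
|Z| = √(318² + 87.6²) = 330 Ω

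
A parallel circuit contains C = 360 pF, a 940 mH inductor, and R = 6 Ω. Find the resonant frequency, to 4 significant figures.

ω₀ = 1/√(LC) = 1/√(0.94 × 3.6e-10) = 54360 rad/s
f₀ = ω₀/(2π) = 8.652 kHz

8.652 kHz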